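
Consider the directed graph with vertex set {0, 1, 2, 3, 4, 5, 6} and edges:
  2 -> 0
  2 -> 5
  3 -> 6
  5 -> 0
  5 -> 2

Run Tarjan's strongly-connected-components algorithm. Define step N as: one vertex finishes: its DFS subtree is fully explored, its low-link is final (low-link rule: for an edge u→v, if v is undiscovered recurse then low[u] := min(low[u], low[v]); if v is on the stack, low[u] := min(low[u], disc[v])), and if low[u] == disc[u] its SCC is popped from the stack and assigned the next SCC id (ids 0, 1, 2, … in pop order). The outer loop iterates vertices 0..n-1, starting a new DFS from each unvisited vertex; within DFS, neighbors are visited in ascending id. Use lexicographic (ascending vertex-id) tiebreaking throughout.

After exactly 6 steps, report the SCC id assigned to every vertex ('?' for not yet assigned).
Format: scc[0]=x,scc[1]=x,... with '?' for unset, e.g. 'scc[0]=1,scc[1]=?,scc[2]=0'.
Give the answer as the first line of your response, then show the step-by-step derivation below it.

scc[0]=0,scc[1]=1,scc[2]=2,scc[3]=4,scc[4]=?,scc[5]=2,scc[6]=3

step 1: low=(low[0]=0,low[1]=?,low[2]=?,low[3]=?,low[4]=?,low[5]=?,low[6]=?); scc=(scc[0]=0,scc[1]=?,scc[2]=?,scc[3]=?,scc[4]=?,scc[5]=?,scc[6]=?)
step 2: low=(low[0]=0,low[1]=1,low[2]=?,low[3]=?,low[4]=?,low[5]=?,low[6]=?); scc=(scc[0]=0,scc[1]=1,scc[2]=?,scc[3]=?,scc[4]=?,scc[5]=?,scc[6]=?)
step 3: low=(low[0]=0,low[1]=1,low[2]=2,low[3]=?,low[4]=?,low[5]=2,low[6]=?); scc=(scc[0]=0,scc[1]=1,scc[2]=?,scc[3]=?,scc[4]=?,scc[5]=?,scc[6]=?)
step 4: low=(low[0]=0,low[1]=1,low[2]=2,low[3]=?,low[4]=?,low[5]=2,low[6]=?); scc=(scc[0]=0,scc[1]=1,scc[2]=2,scc[3]=?,scc[4]=?,scc[5]=2,scc[6]=?)
step 5: low=(low[0]=0,low[1]=1,low[2]=2,low[3]=4,low[4]=?,low[5]=2,low[6]=5); scc=(scc[0]=0,scc[1]=1,scc[2]=2,scc[3]=?,scc[4]=?,scc[5]=2,scc[6]=3)
step 6: low=(low[0]=0,low[1]=1,low[2]=2,low[3]=4,low[4]=?,low[5]=2,low[6]=5); scc=(scc[0]=0,scc[1]=1,scc[2]=2,scc[3]=4,scc[4]=?,scc[5]=2,scc[6]=3)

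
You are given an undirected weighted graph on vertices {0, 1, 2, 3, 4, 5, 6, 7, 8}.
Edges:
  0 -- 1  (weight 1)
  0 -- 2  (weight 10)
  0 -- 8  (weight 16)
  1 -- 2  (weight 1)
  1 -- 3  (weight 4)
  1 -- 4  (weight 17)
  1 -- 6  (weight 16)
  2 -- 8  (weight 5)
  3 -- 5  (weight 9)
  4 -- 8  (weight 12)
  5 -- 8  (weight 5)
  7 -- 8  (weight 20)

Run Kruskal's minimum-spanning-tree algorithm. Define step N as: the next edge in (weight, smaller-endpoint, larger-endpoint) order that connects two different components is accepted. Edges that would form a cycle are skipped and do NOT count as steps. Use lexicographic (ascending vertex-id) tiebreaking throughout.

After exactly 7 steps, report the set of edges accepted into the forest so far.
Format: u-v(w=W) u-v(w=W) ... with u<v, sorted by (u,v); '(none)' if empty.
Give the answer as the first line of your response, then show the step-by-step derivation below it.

0-1(w=1) 1-2(w=1) 1-3(w=4) 1-6(w=16) 2-8(w=5) 4-8(w=12) 5-8(w=5)

step 1: add edge 0-1 (w=1); MST = {0-1(w=1)}
step 2: add edge 1-2 (w=1); MST = {0-1(w=1) 1-2(w=1)}
step 3: add edge 1-3 (w=4); MST = {0-1(w=1) 1-2(w=1) 1-3(w=4)}
step 4: add edge 2-8 (w=5); MST = {0-1(w=1) 1-2(w=1) 1-3(w=4) 2-8(w=5)}
step 5: add edge 5-8 (w=5); MST = {0-1(w=1) 1-2(w=1) 1-3(w=4) 2-8(w=5) 5-8(w=5)}
step 6: add edge 4-8 (w=12); MST = {0-1(w=1) 1-2(w=1) 1-3(w=4) 2-8(w=5) 4-8(w=12) 5-8(w=5)}
step 7: add edge 1-6 (w=16); MST = {0-1(w=1) 1-2(w=1) 1-3(w=4) 1-6(w=16) 2-8(w=5) 4-8(w=12) 5-8(w=5)}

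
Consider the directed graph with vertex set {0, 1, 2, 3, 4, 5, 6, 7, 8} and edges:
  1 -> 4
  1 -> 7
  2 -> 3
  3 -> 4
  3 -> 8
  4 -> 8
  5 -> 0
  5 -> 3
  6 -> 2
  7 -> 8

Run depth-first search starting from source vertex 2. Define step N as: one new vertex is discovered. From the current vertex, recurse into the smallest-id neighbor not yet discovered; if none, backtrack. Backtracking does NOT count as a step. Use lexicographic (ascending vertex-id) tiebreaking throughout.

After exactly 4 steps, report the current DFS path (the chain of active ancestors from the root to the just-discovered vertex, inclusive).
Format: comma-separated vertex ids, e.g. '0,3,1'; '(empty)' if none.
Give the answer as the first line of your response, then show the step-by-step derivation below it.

2,3,4,8

step 1: discover 2; path=2; order=2
step 2: discover 3; path=2>3; order=2,3
step 3: discover 4; path=2>3>4; order=2,3,4
step 4: discover 8; path=2>3>4>8; order=2,3,4,8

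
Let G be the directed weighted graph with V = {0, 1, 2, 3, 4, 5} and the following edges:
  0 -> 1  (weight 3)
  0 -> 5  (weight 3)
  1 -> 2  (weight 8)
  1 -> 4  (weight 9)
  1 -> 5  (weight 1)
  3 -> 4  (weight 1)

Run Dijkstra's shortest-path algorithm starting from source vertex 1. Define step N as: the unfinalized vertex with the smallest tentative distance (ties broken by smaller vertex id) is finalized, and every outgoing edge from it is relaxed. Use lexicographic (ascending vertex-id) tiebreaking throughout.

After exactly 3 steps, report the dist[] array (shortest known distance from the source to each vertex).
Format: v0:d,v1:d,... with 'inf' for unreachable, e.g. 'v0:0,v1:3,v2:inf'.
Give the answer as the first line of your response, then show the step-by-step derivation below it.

v0:inf,v1:0,v2:8,v3:inf,v4:9,v5:1

step 1: dist = v0:inf,v1:0,v2:8,v3:inf,v4:9,v5:1
step 2: dist = v0:inf,v1:0,v2:8,v3:inf,v4:9,v5:1
step 3: dist = v0:inf,v1:0,v2:8,v3:inf,v4:9,v5:1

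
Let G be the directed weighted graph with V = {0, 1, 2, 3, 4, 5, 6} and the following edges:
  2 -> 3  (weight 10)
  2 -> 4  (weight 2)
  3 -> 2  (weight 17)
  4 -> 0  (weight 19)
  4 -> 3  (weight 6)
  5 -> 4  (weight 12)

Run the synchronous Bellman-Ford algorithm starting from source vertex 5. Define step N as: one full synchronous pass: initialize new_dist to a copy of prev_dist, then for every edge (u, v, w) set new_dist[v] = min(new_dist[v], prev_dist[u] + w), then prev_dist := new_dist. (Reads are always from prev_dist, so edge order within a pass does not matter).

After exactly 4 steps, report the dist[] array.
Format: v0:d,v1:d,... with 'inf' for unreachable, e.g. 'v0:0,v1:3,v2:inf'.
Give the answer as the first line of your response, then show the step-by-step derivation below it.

v0:31,v1:inf,v2:35,v3:18,v4:12,v5:0,v6:inf

step 1: dist = v0:inf,v1:inf,v2:inf,v3:inf,v4:12,v5:0,v6:inf
step 2: dist = v0:31,v1:inf,v2:inf,v3:18,v4:12,v5:0,v6:inf
step 3: dist = v0:31,v1:inf,v2:35,v3:18,v4:12,v5:0,v6:inf
step 4: dist = v0:31,v1:inf,v2:35,v3:18,v4:12,v5:0,v6:inf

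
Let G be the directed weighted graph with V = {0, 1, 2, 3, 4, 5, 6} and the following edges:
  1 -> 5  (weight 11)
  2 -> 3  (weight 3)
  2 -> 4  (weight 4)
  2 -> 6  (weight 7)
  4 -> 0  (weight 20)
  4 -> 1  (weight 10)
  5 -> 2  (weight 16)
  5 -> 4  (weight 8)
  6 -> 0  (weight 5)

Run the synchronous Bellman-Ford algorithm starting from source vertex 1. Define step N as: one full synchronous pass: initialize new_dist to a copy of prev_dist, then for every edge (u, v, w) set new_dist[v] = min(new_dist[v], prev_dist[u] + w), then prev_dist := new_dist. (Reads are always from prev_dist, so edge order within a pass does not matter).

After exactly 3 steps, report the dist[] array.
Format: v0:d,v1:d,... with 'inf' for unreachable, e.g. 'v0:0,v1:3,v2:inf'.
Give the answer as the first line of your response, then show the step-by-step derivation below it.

v0:39,v1:0,v2:27,v3:30,v4:19,v5:11,v6:34

step 1: dist = v0:inf,v1:0,v2:inf,v3:inf,v4:inf,v5:11,v6:inf
step 2: dist = v0:inf,v1:0,v2:27,v3:inf,v4:19,v5:11,v6:inf
step 3: dist = v0:39,v1:0,v2:27,v3:30,v4:19,v5:11,v6:34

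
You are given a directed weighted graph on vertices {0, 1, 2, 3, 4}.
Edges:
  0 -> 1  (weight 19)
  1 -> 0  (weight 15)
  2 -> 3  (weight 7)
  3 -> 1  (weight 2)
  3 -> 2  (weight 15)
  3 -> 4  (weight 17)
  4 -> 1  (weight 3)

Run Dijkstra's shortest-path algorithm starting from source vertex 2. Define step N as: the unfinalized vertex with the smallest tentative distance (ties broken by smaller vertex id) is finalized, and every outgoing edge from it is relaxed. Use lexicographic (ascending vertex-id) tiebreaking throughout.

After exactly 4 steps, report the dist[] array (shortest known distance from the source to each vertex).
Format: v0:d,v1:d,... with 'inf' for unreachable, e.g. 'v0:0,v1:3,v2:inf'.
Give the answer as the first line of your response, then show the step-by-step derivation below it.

v0:24,v1:9,v2:0,v3:7,v4:24

step 1: dist = v0:inf,v1:inf,v2:0,v3:7,v4:inf
step 2: dist = v0:inf,v1:9,v2:0,v3:7,v4:24
step 3: dist = v0:24,v1:9,v2:0,v3:7,v4:24
step 4: dist = v0:24,v1:9,v2:0,v3:7,v4:24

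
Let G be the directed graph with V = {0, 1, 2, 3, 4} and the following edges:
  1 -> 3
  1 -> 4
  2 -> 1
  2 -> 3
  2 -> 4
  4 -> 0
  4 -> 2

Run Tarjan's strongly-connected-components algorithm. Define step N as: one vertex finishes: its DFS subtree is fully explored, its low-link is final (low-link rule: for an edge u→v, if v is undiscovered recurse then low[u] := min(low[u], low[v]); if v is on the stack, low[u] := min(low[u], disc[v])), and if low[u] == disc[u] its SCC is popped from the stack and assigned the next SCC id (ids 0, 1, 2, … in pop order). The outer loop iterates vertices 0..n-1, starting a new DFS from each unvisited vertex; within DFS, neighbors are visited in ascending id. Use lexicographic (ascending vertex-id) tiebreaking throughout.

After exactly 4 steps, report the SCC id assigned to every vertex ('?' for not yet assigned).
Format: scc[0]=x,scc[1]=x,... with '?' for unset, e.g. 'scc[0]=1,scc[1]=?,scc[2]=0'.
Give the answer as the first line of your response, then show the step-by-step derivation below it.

scc[0]=0,scc[1]=?,scc[2]=?,scc[3]=1,scc[4]=?

step 1: low=(low[0]=0,low[1]=?,low[2]=?,low[3]=?,low[4]=?); scc=(scc[0]=0,scc[1]=?,scc[2]=?,scc[3]=?,scc[4]=?)
step 2: low=(low[0]=0,low[1]=1,low[2]=?,low[3]=2,low[4]=?); scc=(scc[0]=0,scc[1]=?,scc[2]=?,scc[3]=1,scc[4]=?)
step 3: low=(low[0]=0,low[1]=1,low[2]=1,low[3]=2,low[4]=3); scc=(scc[0]=0,scc[1]=?,scc[2]=?,scc[3]=1,scc[4]=?)
step 4: low=(low[0]=0,low[1]=1,low[2]=1,low[3]=2,low[4]=1); scc=(scc[0]=0,scc[1]=?,scc[2]=?,scc[3]=1,scc[4]=?)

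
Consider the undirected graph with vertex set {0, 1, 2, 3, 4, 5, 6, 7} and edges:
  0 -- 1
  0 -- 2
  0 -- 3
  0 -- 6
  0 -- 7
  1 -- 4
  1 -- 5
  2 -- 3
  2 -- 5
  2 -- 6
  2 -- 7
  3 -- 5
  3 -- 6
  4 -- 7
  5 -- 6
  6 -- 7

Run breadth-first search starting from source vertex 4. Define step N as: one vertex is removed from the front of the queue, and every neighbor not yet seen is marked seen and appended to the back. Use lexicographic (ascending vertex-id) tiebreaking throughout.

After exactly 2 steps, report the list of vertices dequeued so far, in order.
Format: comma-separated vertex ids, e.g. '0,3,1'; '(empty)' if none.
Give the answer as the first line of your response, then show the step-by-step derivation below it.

4,1

step 1: dequeue 4; queue=[1,7]; order=4
step 2: dequeue 1; queue=[7,0,5]; order=4,1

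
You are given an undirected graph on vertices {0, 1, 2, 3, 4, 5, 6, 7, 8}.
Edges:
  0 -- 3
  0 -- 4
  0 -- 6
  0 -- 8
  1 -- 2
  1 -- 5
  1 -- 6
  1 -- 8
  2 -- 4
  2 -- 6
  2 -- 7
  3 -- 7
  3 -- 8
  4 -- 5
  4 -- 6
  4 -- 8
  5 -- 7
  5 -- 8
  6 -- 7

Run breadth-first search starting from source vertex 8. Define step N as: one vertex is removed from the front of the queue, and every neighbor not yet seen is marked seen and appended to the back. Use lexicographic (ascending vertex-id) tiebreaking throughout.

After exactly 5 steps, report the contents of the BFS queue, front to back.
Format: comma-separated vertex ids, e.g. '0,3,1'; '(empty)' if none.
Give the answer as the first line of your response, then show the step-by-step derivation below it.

5,6,2,7

step 1: dequeue 8; queue=[0,1,3,4,5]; order=8
step 2: dequeue 0; queue=[1,3,4,5,6]; order=8,0
step 3: dequeue 1; queue=[3,4,5,6,2]; order=8,0,1
step 4: dequeue 3; queue=[4,5,6,2,7]; order=8,0,1,3
step 5: dequeue 4; queue=[5,6,2,7]; order=8,0,1,3,4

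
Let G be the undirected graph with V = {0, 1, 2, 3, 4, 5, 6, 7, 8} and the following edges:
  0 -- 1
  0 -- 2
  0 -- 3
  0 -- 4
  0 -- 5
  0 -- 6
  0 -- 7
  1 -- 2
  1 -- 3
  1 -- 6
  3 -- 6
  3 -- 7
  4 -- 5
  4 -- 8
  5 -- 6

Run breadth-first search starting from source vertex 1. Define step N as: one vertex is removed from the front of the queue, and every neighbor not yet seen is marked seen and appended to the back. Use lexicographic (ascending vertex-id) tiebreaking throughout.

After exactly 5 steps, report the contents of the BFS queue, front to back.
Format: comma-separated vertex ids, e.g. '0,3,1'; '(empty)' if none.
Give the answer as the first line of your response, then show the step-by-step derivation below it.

4,5,7

step 1: dequeue 1; queue=[0,2,3,6]; order=1
step 2: dequeue 0; queue=[2,3,6,4,5,7]; order=1,0
step 3: dequeue 2; queue=[3,6,4,5,7]; order=1,0,2
step 4: dequeue 3; queue=[6,4,5,7]; order=1,0,2,3
step 5: dequeue 6; queue=[4,5,7]; order=1,0,2,3,6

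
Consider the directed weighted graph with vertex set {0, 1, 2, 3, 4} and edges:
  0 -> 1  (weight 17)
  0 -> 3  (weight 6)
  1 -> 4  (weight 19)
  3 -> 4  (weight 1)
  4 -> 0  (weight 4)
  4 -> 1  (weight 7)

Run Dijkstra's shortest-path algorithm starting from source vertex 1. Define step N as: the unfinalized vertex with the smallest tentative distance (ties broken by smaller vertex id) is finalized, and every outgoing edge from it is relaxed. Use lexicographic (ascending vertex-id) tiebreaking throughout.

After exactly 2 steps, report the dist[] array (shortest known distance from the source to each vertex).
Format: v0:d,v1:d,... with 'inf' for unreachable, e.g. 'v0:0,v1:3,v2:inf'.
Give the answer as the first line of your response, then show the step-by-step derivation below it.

v0:23,v1:0,v2:inf,v3:inf,v4:19

step 1: dist = v0:inf,v1:0,v2:inf,v3:inf,v4:19
step 2: dist = v0:23,v1:0,v2:inf,v3:inf,v4:19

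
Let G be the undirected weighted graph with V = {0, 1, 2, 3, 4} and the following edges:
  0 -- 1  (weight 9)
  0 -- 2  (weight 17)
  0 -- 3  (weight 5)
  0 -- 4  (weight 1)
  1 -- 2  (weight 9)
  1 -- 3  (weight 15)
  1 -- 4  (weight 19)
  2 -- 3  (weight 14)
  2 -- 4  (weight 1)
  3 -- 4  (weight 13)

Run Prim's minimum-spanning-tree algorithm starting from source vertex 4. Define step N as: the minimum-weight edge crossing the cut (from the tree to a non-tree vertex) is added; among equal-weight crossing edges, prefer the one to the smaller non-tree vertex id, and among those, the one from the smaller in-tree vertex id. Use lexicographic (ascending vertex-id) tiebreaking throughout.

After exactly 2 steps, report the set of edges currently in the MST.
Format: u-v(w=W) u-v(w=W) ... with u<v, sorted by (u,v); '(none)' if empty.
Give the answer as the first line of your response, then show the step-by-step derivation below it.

0-4(w=1) 2-4(w=1)

step 1: add edge 0-4 (w=1); MST = {0-4(w=1)}
step 2: add edge 2-4 (w=1); MST = {0-4(w=1) 2-4(w=1)}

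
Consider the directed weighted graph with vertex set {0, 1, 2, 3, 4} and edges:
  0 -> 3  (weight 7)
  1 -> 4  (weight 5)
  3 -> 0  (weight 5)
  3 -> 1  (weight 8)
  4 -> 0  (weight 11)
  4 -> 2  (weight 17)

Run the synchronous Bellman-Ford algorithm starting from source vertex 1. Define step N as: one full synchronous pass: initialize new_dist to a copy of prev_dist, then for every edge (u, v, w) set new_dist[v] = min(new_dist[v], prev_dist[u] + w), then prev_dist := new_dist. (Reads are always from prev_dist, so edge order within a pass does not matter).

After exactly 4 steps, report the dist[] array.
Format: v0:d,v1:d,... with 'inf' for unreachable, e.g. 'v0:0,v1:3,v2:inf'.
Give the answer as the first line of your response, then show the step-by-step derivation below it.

v0:16,v1:0,v2:22,v3:23,v4:5

step 1: dist = v0:inf,v1:0,v2:inf,v3:inf,v4:5
step 2: dist = v0:16,v1:0,v2:22,v3:inf,v4:5
step 3: dist = v0:16,v1:0,v2:22,v3:23,v4:5
step 4: dist = v0:16,v1:0,v2:22,v3:23,v4:5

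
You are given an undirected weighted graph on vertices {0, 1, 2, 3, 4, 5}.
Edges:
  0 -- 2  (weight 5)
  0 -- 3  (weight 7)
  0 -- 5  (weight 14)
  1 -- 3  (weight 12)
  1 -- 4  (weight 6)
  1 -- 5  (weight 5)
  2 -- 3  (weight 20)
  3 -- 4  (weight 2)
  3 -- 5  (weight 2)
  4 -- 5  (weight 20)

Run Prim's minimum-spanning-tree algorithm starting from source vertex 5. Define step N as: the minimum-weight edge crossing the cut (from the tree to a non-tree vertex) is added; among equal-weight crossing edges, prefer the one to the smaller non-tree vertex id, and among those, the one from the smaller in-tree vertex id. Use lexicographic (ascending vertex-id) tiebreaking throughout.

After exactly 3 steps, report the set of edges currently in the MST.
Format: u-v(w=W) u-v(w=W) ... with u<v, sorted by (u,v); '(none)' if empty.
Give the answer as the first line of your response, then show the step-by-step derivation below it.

1-5(w=5) 3-4(w=2) 3-5(w=2)

step 1: add edge 3-5 (w=2); MST = {3-5(w=2)}
step 2: add edge 3-4 (w=2); MST = {3-4(w=2) 3-5(w=2)}
step 3: add edge 1-5 (w=5); MST = {1-5(w=5) 3-4(w=2) 3-5(w=2)}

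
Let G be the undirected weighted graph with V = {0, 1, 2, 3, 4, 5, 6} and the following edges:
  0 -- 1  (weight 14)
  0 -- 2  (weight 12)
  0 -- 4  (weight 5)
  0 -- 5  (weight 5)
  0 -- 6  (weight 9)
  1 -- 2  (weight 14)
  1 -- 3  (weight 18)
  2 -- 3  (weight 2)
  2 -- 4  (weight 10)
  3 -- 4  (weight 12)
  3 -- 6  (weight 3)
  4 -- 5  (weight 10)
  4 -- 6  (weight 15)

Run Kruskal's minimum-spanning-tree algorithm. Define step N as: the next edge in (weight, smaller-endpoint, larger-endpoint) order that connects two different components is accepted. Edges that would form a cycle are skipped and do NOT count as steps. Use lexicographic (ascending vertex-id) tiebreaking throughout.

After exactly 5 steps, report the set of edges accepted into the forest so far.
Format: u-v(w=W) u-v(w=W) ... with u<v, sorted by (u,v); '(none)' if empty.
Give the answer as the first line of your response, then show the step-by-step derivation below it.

0-4(w=5) 0-5(w=5) 0-6(w=9) 2-3(w=2) 3-6(w=3)

step 1: add edge 2-3 (w=2); MST = {2-3(w=2)}
step 2: add edge 3-6 (w=3); MST = {2-3(w=2) 3-6(w=3)}
step 3: add edge 0-4 (w=5); MST = {0-4(w=5) 2-3(w=2) 3-6(w=3)}
step 4: add edge 0-5 (w=5); MST = {0-4(w=5) 0-5(w=5) 2-3(w=2) 3-6(w=3)}
step 5: add edge 0-6 (w=9); MST = {0-4(w=5) 0-5(w=5) 0-6(w=9) 2-3(w=2) 3-6(w=3)}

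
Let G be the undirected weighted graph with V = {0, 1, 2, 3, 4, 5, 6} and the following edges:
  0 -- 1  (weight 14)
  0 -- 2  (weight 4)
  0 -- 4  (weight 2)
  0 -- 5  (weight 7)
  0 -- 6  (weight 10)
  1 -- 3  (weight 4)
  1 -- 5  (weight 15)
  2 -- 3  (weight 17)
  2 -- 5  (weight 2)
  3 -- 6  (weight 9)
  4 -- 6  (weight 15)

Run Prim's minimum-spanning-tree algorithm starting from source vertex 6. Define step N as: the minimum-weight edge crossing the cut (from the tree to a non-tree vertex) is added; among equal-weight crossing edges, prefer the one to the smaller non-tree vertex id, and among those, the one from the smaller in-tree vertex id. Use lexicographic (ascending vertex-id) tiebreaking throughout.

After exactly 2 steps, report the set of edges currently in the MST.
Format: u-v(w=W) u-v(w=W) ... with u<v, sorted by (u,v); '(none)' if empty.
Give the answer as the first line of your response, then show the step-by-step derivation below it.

1-3(w=4) 3-6(w=9)

step 1: add edge 3-6 (w=9); MST = {3-6(w=9)}
step 2: add edge 1-3 (w=4); MST = {1-3(w=4) 3-6(w=9)}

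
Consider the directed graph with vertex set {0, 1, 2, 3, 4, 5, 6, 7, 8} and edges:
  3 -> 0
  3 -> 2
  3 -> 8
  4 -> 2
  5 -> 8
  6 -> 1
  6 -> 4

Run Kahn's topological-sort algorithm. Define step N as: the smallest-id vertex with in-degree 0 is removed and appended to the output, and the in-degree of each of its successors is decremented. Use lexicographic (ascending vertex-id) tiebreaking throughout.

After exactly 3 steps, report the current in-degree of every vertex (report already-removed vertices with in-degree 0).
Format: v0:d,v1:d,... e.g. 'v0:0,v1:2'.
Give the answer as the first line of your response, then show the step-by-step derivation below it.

v0:0,v1:1,v2:1,v3:0,v4:1,v5:0,v6:0,v7:0,v8:0

step 1: output 3; order=[3]; indeg=(0,1,1,0,1,0,0,0,1)
step 2: output 0; order=[3,0]; indeg=(0,1,1,0,1,0,0,0,1)
step 3: output 5; order=[3,0,5]; indeg=(0,1,1,0,1,0,0,0,0)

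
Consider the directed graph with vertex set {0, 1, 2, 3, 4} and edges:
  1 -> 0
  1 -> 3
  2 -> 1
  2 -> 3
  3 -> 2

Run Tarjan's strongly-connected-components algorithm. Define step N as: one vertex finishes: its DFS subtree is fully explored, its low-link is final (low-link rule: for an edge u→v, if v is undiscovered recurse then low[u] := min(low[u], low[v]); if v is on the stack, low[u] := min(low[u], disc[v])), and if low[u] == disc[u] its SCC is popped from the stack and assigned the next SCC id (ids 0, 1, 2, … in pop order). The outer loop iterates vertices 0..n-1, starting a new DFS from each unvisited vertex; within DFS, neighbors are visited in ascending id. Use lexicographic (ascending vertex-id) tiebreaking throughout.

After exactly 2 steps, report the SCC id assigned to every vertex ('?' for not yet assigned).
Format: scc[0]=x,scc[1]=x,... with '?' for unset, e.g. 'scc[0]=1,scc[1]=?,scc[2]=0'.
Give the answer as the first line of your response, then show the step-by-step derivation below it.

scc[0]=0,scc[1]=?,scc[2]=?,scc[3]=?,scc[4]=?

step 1: low=(low[0]=0,low[1]=?,low[2]=?,low[3]=?,low[4]=?); scc=(scc[0]=0,scc[1]=?,scc[2]=?,scc[3]=?,scc[4]=?)
step 2: low=(low[0]=0,low[1]=1,low[2]=1,low[3]=2,low[4]=?); scc=(scc[0]=0,scc[1]=?,scc[2]=?,scc[3]=?,scc[4]=?)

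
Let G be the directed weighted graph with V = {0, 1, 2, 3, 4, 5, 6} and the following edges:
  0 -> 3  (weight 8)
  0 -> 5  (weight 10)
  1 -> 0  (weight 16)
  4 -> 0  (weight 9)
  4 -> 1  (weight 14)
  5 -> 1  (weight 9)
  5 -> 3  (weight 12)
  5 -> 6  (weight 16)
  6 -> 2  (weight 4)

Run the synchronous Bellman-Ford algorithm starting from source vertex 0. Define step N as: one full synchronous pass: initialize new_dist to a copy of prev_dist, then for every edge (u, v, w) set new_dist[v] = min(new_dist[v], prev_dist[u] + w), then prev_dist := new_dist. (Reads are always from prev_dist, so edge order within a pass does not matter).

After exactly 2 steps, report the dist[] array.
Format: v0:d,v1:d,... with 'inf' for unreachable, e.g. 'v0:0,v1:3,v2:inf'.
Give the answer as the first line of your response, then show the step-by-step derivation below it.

v0:0,v1:19,v2:inf,v3:8,v4:inf,v5:10,v6:26

step 1: dist = v0:0,v1:inf,v2:inf,v3:8,v4:inf,v5:10,v6:inf
step 2: dist = v0:0,v1:19,v2:inf,v3:8,v4:inf,v5:10,v6:26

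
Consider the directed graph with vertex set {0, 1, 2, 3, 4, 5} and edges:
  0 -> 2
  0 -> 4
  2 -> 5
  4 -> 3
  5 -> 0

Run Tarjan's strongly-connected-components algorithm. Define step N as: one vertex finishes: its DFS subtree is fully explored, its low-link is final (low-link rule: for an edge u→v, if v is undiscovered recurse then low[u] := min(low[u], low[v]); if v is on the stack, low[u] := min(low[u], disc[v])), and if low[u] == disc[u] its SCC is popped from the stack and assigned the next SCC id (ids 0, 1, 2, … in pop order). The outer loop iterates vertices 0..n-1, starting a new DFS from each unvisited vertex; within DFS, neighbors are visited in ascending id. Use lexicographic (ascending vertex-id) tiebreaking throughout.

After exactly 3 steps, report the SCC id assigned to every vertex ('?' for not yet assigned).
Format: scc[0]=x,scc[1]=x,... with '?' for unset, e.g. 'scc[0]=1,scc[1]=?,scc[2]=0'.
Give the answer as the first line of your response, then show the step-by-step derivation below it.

scc[0]=?,scc[1]=?,scc[2]=?,scc[3]=0,scc[4]=?,scc[5]=?

step 1: low=(low[0]=0,low[1]=?,low[2]=1,low[3]=?,low[4]=?,low[5]=0); scc=(scc[0]=?,scc[1]=?,scc[2]=?,scc[3]=?,scc[4]=?,scc[5]=?)
step 2: low=(low[0]=0,low[1]=?,low[2]=0,low[3]=?,low[4]=?,low[5]=0); scc=(scc[0]=?,scc[1]=?,scc[2]=?,scc[3]=?,scc[4]=?,scc[5]=?)
step 3: low=(low[0]=0,low[1]=?,low[2]=0,low[3]=4,low[4]=3,low[5]=0); scc=(scc[0]=?,scc[1]=?,scc[2]=?,scc[3]=0,scc[4]=?,scc[5]=?)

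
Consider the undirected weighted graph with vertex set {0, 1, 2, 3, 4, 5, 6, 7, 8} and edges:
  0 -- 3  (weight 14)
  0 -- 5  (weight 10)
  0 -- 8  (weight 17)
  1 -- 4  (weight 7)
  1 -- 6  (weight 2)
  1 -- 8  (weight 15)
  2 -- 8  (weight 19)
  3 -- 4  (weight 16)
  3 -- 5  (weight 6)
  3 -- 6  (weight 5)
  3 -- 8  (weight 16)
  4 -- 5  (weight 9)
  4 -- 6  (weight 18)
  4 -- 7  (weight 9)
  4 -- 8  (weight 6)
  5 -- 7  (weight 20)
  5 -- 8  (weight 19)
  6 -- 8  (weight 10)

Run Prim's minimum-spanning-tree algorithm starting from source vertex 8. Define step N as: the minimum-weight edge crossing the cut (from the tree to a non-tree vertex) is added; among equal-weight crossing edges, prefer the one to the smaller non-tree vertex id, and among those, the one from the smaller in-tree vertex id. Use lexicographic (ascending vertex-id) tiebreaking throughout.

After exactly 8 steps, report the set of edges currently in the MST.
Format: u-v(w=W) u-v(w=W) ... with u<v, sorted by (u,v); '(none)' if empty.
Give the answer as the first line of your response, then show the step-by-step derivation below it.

0-5(w=10) 1-4(w=7) 1-6(w=2) 2-8(w=19) 3-5(w=6) 3-6(w=5) 4-7(w=9) 4-8(w=6)

step 1: add edge 4-8 (w=6); MST = {4-8(w=6)}
step 2: add edge 1-4 (w=7); MST = {1-4(w=7) 4-8(w=6)}
step 3: add edge 1-6 (w=2); MST = {1-4(w=7) 1-6(w=2) 4-8(w=6)}
step 4: add edge 3-6 (w=5); MST = {1-4(w=7) 1-6(w=2) 3-6(w=5) 4-8(w=6)}
step 5: add edge 3-5 (w=6); MST = {1-4(w=7) 1-6(w=2) 3-5(w=6) 3-6(w=5) 4-8(w=6)}
step 6: add edge 4-7 (w=9); MST = {1-4(w=7) 1-6(w=2) 3-5(w=6) 3-6(w=5) 4-7(w=9) 4-8(w=6)}
step 7: add edge 0-5 (w=10); MST = {0-5(w=10) 1-4(w=7) 1-6(w=2) 3-5(w=6) 3-6(w=5) 4-7(w=9) 4-8(w=6)}
step 8: add edge 2-8 (w=19); MST = {0-5(w=10) 1-4(w=7) 1-6(w=2) 2-8(w=19) 3-5(w=6) 3-6(w=5) 4-7(w=9) 4-8(w=6)}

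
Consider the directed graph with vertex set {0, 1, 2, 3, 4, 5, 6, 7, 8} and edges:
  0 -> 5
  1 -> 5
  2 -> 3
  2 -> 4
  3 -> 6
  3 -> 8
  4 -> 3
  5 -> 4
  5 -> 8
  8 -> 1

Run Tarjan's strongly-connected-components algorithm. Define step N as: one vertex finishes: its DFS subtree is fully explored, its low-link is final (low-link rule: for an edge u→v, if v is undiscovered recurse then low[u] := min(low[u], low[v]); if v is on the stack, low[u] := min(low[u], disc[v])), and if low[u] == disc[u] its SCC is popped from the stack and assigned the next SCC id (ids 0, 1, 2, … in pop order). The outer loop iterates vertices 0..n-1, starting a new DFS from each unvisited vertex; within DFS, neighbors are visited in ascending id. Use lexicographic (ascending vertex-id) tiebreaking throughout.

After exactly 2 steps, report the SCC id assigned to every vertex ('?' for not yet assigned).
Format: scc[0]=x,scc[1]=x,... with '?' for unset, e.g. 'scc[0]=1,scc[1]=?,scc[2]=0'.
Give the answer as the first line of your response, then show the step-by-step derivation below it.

scc[0]=?,scc[1]=?,scc[2]=?,scc[3]=?,scc[4]=?,scc[5]=?,scc[6]=0,scc[7]=?,scc[8]=?

step 1: low=(low[0]=0,low[1]=?,low[2]=?,low[3]=3,low[4]=2,low[5]=1,low[6]=4,low[7]=?,low[8]=?); scc=(scc[0]=?,scc[1]=?,scc[2]=?,scc[3]=?,scc[4]=?,scc[5]=?,scc[6]=0,scc[7]=?,scc[8]=?)
step 2: low=(low[0]=0,low[1]=1,low[2]=?,low[3]=3,low[4]=2,low[5]=1,low[6]=4,low[7]=?,low[8]=5); scc=(scc[0]=?,scc[1]=?,scc[2]=?,scc[3]=?,scc[4]=?,scc[5]=?,scc[6]=0,scc[7]=?,scc[8]=?)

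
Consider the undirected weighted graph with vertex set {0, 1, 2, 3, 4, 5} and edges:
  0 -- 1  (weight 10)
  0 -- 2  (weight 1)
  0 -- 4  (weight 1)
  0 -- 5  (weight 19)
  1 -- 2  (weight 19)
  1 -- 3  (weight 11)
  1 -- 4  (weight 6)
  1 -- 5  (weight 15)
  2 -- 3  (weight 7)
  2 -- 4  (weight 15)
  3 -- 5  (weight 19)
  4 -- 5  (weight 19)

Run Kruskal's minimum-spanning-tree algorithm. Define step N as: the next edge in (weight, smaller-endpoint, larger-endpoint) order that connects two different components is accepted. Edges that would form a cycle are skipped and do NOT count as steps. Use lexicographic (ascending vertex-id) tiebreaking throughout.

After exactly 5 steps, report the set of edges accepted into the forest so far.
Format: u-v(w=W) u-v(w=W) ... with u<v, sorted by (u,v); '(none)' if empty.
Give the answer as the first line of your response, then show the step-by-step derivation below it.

0-2(w=1) 0-4(w=1) 1-4(w=6) 1-5(w=15) 2-3(w=7)

step 1: add edge 0-2 (w=1); MST = {0-2(w=1)}
step 2: add edge 0-4 (w=1); MST = {0-2(w=1) 0-4(w=1)}
step 3: add edge 1-4 (w=6); MST = {0-2(w=1) 0-4(w=1) 1-4(w=6)}
step 4: add edge 2-3 (w=7); MST = {0-2(w=1) 0-4(w=1) 1-4(w=6) 2-3(w=7)}
step 5: add edge 1-5 (w=15); MST = {0-2(w=1) 0-4(w=1) 1-4(w=6) 1-5(w=15) 2-3(w=7)}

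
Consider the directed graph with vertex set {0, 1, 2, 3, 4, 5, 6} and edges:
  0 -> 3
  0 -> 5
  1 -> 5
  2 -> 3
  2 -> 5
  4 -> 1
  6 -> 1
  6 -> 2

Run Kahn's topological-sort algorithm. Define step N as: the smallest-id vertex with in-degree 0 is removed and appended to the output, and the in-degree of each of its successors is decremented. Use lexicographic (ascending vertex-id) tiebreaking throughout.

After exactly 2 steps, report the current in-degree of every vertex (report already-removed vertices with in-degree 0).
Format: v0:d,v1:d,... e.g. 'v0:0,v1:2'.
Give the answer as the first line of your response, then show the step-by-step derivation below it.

v0:0,v1:1,v2:1,v3:1,v4:0,v5:2,v6:0

step 1: output 0; order=[0]; indeg=(0,2,1,1,0,2,0)
step 2: output 4; order=[0,4]; indeg=(0,1,1,1,0,2,0)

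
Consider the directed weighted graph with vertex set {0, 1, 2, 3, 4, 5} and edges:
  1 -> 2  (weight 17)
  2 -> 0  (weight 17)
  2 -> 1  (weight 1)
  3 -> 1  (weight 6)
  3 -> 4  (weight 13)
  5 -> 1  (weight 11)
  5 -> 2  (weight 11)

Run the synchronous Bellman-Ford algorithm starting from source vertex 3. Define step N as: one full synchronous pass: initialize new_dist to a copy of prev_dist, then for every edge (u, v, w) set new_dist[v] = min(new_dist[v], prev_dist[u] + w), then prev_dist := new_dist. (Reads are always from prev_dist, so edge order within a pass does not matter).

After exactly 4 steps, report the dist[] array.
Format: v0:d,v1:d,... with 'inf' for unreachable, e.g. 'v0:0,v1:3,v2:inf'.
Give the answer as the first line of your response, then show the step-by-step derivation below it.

v0:40,v1:6,v2:23,v3:0,v4:13,v5:inf

step 1: dist = v0:inf,v1:6,v2:inf,v3:0,v4:13,v5:inf
step 2: dist = v0:inf,v1:6,v2:23,v3:0,v4:13,v5:inf
step 3: dist = v0:40,v1:6,v2:23,v3:0,v4:13,v5:inf
step 4: dist = v0:40,v1:6,v2:23,v3:0,v4:13,v5:inf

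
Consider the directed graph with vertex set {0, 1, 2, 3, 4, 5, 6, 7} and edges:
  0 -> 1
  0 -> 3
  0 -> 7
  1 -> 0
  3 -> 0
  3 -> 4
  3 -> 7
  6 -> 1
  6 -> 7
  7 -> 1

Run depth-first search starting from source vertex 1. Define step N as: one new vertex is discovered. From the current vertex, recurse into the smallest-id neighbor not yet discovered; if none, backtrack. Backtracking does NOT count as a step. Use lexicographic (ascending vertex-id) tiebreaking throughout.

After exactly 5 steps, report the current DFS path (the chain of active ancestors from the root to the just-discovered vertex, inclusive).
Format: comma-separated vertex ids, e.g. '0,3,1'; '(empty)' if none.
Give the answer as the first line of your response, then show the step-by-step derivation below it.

1,0,3,7

step 1: discover 1; path=1; order=1
step 2: discover 0; path=1>0; order=1,0
step 3: discover 3; path=1>0>3; order=1,0,3
step 4: discover 4; path=1>0>3>4; order=1,0,3,4
step 5: discover 7; path=1>0>3>7; order=1,0,3,4,7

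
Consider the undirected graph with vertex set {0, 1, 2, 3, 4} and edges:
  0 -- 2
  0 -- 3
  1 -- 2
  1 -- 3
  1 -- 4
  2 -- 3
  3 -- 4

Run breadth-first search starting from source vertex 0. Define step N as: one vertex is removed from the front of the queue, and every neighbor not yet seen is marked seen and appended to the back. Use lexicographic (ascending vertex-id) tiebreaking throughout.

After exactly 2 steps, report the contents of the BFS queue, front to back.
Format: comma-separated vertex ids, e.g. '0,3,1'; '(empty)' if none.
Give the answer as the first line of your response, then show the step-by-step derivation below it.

3,1

step 1: dequeue 0; queue=[2,3]; order=0
step 2: dequeue 2; queue=[3,1]; order=0,2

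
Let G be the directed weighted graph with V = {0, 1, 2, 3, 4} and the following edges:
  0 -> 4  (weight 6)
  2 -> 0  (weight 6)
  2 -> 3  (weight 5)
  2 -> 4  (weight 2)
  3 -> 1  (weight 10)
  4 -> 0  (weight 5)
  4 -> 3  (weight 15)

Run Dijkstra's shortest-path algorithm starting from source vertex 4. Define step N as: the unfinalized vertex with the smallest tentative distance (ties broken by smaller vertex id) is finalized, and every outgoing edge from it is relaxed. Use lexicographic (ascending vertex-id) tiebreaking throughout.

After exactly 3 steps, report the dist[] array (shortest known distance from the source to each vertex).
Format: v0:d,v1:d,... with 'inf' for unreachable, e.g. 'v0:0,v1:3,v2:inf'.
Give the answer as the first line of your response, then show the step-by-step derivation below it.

v0:5,v1:25,v2:inf,v3:15,v4:0

step 1: dist = v0:5,v1:inf,v2:inf,v3:15,v4:0
step 2: dist = v0:5,v1:inf,v2:inf,v3:15,v4:0
step 3: dist = v0:5,v1:25,v2:inf,v3:15,v4:0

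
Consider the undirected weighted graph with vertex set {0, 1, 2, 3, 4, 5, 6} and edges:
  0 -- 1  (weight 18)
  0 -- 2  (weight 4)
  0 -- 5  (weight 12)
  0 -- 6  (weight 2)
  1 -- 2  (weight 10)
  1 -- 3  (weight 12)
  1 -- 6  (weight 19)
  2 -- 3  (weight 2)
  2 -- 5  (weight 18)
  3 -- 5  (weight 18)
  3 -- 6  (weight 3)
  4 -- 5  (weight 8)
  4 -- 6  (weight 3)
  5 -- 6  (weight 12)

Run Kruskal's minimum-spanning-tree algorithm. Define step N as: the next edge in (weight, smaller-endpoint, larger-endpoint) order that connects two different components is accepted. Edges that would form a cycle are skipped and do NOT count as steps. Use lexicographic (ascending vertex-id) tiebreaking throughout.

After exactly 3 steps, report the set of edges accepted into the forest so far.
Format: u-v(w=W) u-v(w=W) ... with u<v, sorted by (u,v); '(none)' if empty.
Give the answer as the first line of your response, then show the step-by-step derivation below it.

0-6(w=2) 2-3(w=2) 3-6(w=3)

step 1: add edge 0-6 (w=2); MST = {0-6(w=2)}
step 2: add edge 2-3 (w=2); MST = {0-6(w=2) 2-3(w=2)}
step 3: add edge 3-6 (w=3); MST = {0-6(w=2) 2-3(w=2) 3-6(w=3)}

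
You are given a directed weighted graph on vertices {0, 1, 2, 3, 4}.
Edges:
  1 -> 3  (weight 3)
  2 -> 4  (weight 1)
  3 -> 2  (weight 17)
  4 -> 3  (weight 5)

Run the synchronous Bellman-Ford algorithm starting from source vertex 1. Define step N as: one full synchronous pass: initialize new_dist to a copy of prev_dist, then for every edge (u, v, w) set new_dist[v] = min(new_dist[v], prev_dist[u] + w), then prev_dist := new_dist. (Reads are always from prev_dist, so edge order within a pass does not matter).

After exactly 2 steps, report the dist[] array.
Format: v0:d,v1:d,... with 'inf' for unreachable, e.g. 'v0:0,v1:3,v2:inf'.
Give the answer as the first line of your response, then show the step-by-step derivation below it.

v0:inf,v1:0,v2:20,v3:3,v4:inf

step 1: dist = v0:inf,v1:0,v2:inf,v3:3,v4:inf
step 2: dist = v0:inf,v1:0,v2:20,v3:3,v4:inf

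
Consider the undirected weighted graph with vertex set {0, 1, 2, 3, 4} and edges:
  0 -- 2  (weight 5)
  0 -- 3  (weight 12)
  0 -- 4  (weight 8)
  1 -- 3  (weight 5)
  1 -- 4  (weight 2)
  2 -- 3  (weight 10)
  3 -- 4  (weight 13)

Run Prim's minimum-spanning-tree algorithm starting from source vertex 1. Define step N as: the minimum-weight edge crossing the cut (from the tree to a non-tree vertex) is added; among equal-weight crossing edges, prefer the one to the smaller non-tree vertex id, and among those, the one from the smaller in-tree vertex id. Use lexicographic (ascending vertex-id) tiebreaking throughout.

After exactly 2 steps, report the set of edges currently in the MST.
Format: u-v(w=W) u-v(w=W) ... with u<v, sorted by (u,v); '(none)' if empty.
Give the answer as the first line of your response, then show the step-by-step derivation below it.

1-3(w=5) 1-4(w=2)

step 1: add edge 1-4 (w=2); MST = {1-4(w=2)}
step 2: add edge 1-3 (w=5); MST = {1-3(w=5) 1-4(w=2)}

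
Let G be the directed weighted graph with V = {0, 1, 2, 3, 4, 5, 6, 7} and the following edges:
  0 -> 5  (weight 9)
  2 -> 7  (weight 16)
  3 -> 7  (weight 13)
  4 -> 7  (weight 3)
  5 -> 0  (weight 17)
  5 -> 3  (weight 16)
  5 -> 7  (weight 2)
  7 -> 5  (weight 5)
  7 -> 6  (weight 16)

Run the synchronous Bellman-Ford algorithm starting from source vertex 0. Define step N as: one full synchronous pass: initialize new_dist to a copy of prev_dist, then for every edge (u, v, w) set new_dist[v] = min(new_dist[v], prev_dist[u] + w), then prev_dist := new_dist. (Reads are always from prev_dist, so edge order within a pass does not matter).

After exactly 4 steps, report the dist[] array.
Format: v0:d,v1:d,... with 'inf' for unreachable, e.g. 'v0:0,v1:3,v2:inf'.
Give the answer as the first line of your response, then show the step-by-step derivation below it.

v0:0,v1:inf,v2:inf,v3:25,v4:inf,v5:9,v6:27,v7:11

step 1: dist = v0:0,v1:inf,v2:inf,v3:inf,v4:inf,v5:9,v6:inf,v7:inf
step 2: dist = v0:0,v1:inf,v2:inf,v3:25,v4:inf,v5:9,v6:inf,v7:11
step 3: dist = v0:0,v1:inf,v2:inf,v3:25,v4:inf,v5:9,v6:27,v7:11
step 4: dist = v0:0,v1:inf,v2:inf,v3:25,v4:inf,v5:9,v6:27,v7:11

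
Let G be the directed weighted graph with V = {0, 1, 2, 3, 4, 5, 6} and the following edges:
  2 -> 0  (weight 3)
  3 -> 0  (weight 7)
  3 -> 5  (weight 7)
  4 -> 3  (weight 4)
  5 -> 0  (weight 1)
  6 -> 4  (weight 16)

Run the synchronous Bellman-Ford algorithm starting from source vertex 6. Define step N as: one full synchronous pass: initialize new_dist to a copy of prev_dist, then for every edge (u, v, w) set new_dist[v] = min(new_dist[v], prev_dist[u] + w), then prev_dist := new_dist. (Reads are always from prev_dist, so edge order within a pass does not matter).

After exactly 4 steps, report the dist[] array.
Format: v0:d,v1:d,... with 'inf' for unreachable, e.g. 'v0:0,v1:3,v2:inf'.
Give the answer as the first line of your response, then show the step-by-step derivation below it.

v0:27,v1:inf,v2:inf,v3:20,v4:16,v5:27,v6:0

step 1: dist = v0:inf,v1:inf,v2:inf,v3:inf,v4:16,v5:inf,v6:0
step 2: dist = v0:inf,v1:inf,v2:inf,v3:20,v4:16,v5:inf,v6:0
step 3: dist = v0:27,v1:inf,v2:inf,v3:20,v4:16,v5:27,v6:0
step 4: dist = v0:27,v1:inf,v2:inf,v3:20,v4:16,v5:27,v6:0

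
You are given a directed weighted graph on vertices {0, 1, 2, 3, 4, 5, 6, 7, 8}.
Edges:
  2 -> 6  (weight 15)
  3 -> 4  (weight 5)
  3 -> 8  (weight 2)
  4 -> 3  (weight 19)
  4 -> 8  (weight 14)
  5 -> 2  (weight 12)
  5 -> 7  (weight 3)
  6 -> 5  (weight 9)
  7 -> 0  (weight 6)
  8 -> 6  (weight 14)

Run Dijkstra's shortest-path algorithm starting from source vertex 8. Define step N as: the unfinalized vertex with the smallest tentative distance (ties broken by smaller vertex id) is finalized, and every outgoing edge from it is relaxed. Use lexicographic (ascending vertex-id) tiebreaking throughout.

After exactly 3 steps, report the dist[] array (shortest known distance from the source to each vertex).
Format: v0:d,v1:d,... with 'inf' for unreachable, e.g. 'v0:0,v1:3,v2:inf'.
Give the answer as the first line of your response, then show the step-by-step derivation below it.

v0:inf,v1:inf,v2:35,v3:inf,v4:inf,v5:23,v6:14,v7:26,v8:0

step 1: dist = v0:inf,v1:inf,v2:inf,v3:inf,v4:inf,v5:inf,v6:14,v7:inf,v8:0
step 2: dist = v0:inf,v1:inf,v2:inf,v3:inf,v4:inf,v5:23,v6:14,v7:inf,v8:0
step 3: dist = v0:inf,v1:inf,v2:35,v3:inf,v4:inf,v5:23,v6:14,v7:26,v8:0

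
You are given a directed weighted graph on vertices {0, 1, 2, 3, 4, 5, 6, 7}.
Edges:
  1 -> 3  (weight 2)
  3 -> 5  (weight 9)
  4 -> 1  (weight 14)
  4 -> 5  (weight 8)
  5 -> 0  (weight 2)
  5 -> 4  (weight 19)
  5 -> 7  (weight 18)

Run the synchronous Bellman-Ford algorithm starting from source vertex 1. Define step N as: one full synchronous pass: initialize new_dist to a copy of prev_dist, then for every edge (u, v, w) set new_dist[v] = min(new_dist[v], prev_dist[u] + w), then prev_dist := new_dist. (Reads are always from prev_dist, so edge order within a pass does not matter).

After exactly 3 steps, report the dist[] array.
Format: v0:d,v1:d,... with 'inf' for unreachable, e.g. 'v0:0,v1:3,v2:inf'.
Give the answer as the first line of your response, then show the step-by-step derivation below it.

v0:13,v1:0,v2:inf,v3:2,v4:30,v5:11,v6:inf,v7:29

step 1: dist = v0:inf,v1:0,v2:inf,v3:2,v4:inf,v5:inf,v6:inf,v7:inf
step 2: dist = v0:inf,v1:0,v2:inf,v3:2,v4:inf,v5:11,v6:inf,v7:inf
step 3: dist = v0:13,v1:0,v2:inf,v3:2,v4:30,v5:11,v6:inf,v7:29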